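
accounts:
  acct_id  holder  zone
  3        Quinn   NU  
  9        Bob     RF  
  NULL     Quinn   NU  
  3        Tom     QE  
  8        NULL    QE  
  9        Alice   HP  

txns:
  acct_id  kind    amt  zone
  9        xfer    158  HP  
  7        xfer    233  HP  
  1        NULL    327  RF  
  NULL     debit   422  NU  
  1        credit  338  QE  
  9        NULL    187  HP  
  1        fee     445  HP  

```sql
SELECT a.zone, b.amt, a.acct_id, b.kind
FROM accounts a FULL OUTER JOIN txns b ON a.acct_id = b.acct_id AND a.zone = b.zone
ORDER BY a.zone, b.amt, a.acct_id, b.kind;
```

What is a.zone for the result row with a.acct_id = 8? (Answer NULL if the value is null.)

QE

FULL OUTER JOIN keeps every row from both sides; unmatched rows get NULL for the other side's columns.
Matching on a.acct_id = b.acct_id AND a.zone = b.zone. A NULL in a compared column never satisfies the condition.
- acct_id=3, zone=NU: no b row matches, row kept with b columns NULL.
- acct_id=9, zone=RF: no b row matches, row kept with b columns NULL.
- acct_id=NULL, zone=NU: no b row matches, row kept with b columns NULL.
- acct_id=3, zone=QE: no b row matches, row kept with b columns NULL.
- acct_id=8, zone=QE: no b row matches, row kept with b columns NULL.
- acct_id=9, zone=HP: 2 matching b row(s), so 2 row(s) emitted.
- plus 5 unmatched b row(s), each kept with NULL a columns.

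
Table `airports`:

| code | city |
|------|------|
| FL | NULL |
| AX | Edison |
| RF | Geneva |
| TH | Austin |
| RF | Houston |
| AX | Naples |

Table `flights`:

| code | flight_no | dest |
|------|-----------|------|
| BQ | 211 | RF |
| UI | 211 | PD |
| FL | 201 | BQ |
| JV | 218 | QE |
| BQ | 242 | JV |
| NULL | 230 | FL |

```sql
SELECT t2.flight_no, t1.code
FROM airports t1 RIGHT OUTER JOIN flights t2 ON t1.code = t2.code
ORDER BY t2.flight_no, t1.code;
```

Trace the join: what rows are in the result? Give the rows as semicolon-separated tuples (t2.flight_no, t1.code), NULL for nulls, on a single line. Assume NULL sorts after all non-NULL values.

(201, FL); (211, NULL); (211, NULL); (218, NULL); (230, NULL); (242, NULL)

RIGHT JOIN keeps every row from `flights`; unmatched rows get NULL for `airports`'s columns.
Matching on t1.code = t2.code. A NULL in a compared column never satisfies the condition.
Matched pairs: 1; unmatched t2 rows kept: 5.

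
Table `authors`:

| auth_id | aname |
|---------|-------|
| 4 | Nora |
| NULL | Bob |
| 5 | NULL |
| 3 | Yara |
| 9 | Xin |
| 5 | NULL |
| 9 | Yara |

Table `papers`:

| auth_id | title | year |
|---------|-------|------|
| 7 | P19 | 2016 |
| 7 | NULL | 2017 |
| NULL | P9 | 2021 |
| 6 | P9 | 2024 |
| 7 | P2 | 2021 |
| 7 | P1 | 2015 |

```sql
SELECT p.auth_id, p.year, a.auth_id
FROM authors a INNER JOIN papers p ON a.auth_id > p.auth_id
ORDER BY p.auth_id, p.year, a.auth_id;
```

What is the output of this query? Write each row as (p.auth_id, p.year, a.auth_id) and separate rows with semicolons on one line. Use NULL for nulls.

INNER JOIN keeps only pairs where the ON condition holds.
Matching on a.auth_id > p.auth_id. A NULL in a compared column never satisfies the condition.
Matched pairs: 10.

(6, 2024, 9); (6, 2024, 9); (7, 2015, 9); (7, 2015, 9); (7, 2016, 9); (7, 2016, 9); (7, 2017, 9); (7, 2017, 9); (7, 2021, 9); (7, 2021, 9)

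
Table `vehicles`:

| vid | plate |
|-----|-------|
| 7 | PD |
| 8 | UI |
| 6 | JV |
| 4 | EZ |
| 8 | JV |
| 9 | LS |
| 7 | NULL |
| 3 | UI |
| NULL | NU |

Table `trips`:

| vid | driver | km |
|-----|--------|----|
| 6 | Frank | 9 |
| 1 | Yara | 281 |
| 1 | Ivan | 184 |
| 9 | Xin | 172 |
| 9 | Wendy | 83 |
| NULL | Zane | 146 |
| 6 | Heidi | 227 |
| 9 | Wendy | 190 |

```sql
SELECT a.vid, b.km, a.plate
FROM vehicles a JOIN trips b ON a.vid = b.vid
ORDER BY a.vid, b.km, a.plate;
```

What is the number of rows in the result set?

INNER JOIN keeps only pairs where the ON condition holds.
Matching on a.vid = b.vid. A NULL in a compared column never satisfies the condition.
Matched pairs: 5.
Total: 5 rows.

5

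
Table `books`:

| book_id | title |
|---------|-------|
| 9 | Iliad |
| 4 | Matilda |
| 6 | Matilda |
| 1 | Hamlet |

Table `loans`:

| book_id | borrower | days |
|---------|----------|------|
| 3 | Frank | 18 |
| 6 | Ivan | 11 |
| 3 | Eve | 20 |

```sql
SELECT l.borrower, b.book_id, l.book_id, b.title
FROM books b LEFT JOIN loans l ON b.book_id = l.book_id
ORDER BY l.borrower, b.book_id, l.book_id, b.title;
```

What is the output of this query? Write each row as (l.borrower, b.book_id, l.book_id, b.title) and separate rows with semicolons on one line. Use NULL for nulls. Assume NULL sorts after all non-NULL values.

LEFT JOIN keeps every row from `books`; unmatched rows get NULL for `loans`'s columns.
Matching on b.book_id = l.book_id.
- b row (book_id=9): no match → kept, l columns NULL.
- b row (book_id=4): no match → kept, l columns NULL.
- b row (book_id=6): matches 1 l row(s) → 1 output row(s).
- b row (book_id=1): no match → kept, l columns NULL.
After projecting and ordering:
l.borrower | b.book_id | l.book_id | b.title
Ivan | 6 | 6 | Matilda
NULL | 1 | NULL | Hamlet
NULL | 4 | NULL | Matilda
NULL | 9 | NULL | Iliad

(Ivan, 6, 6, Matilda); (NULL, 1, NULL, Hamlet); (NULL, 4, NULL, Matilda); (NULL, 9, NULL, Iliad)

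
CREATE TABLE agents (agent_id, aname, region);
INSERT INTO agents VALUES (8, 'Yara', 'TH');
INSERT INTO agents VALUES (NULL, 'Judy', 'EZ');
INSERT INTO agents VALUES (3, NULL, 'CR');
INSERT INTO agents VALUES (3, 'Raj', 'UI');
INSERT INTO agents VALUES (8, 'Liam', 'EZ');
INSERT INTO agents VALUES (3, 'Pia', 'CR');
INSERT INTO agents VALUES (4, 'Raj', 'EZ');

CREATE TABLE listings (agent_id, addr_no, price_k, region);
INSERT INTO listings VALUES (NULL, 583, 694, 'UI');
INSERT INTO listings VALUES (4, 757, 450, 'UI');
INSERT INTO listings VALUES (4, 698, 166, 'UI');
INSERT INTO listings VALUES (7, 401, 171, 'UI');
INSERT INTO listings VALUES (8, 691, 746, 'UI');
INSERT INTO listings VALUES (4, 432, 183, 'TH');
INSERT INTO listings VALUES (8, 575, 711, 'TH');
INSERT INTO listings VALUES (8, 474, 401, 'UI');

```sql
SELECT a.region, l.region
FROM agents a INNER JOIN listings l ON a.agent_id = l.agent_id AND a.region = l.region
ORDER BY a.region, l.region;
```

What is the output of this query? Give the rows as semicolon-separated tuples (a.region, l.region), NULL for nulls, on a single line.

(TH, TH)

INNER JOIN keeps only pairs where the ON condition holds.
Matching on a.agent_id = l.agent_id AND a.region = l.region. A NULL in a compared column never satisfies the condition.
- a[0] agent_id=8, region=TH → 1 match(es) in l → 1 row(s).
- a[1] agent_id=NULL, region=EZ → no match; dropped.
- a[2] agent_id=3, region=CR → no match; dropped.
- a[3] agent_id=3, region=UI → no match; dropped.
- a[4] agent_id=8, region=EZ → no match; dropped.
- a[5] agent_id=3, region=CR → no match; dropped.
- a[6] agent_id=4, region=EZ → no match; dropped.
After projecting and ordering:
a.region | l.region
TH | TH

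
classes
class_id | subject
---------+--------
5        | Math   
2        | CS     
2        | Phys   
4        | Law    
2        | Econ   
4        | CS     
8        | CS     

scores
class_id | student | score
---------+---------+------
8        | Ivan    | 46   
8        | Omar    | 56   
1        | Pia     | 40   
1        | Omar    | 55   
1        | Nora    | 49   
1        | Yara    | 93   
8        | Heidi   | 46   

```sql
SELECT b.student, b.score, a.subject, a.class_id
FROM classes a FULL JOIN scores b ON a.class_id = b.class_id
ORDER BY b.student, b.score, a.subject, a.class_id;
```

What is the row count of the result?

FULL OUTER JOIN keeps every row from both sides; unmatched rows get NULL for the other side's columns.
Matching on a.class_id = b.class_id.
- a (class_id=5) has no partner → padded with NULL.
- a (class_id=2) has no partner → padded with NULL.
- a (class_id=2) has no partner → padded with NULL.
- a (class_id=4) has no partner → padded with NULL.
- a (class_id=2) has no partner → padded with NULL.
- a (class_id=4) has no partner → padded with NULL.
- a (class_id=8) pairs with 3 row(s) of b.
- 4 row(s) from b found no a partner → padded with NULL.
Total: 3 matched + 10 padded = 13 rows.

13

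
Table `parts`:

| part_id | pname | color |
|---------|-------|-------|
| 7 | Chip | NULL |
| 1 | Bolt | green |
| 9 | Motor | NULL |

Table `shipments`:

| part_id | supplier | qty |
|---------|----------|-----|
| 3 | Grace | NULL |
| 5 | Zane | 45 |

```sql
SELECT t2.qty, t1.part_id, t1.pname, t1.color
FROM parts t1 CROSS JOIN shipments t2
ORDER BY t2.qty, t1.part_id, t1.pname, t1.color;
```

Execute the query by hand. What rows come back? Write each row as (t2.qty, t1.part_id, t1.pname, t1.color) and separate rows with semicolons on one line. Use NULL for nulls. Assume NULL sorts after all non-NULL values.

(45, 1, Bolt, green); (45, 7, Chip, NULL); (45, 9, Motor, NULL); (NULL, 1, Bolt, green); (NULL, 7, Chip, NULL); (NULL, 9, Motor, NULL)

CROSS JOIN pairs every row of `parts` with every row of `shipments`: 3 × 2 = 6 rows.
After projecting and ordering:
t2.qty | t1.part_id | t1.pname | t1.color
45 | 1 | Bolt | green
45 | 7 | Chip | NULL
45 | 9 | Motor | NULL
NULL | 1 | Bolt | green
NULL | 7 | Chip | NULL
NULL | 9 | Motor | NULL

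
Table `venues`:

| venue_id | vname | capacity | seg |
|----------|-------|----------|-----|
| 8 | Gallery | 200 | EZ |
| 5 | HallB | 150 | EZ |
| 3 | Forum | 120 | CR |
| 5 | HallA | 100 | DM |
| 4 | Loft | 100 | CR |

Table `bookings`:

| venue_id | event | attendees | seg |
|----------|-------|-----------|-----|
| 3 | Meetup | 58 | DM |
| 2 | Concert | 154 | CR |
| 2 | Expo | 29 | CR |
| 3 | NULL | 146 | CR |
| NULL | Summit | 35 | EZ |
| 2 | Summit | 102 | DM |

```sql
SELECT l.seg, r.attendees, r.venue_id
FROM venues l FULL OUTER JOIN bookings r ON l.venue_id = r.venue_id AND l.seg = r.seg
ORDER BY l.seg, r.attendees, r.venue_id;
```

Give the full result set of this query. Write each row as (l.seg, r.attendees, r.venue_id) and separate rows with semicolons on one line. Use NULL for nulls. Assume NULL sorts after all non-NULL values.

(CR, 146, 3); (CR, NULL, NULL); (DM, NULL, NULL); (EZ, NULL, NULL); (EZ, NULL, NULL); (NULL, 29, 2); (NULL, 35, NULL); (NULL, 58, 3); (NULL, 102, 2); (NULL, 154, 2)

FULL OUTER JOIN keeps every row from both sides; unmatched rows get NULL for the other side's columns.
Matching on l.venue_id = r.venue_id AND l.seg = r.seg. A NULL in a compared column never satisfies the condition.
- l[0] venue_id=8, seg=EZ → no match; kept with NULLs on the r side.
- l[1] venue_id=5, seg=EZ → no match; kept with NULLs on the r side.
- l[2] venue_id=3, seg=CR → 1 match(es) in r → 1 row(s).
- l[3] venue_id=5, seg=DM → no match; kept with NULLs on the r side.
- l[4] venue_id=4, seg=CR → no match; kept with NULLs on the r side.
- plus 5 unmatched r row(s), each kept with NULL l columns.
After projecting and ordering:
l.seg | r.attendees | r.venue_id
CR | 146 | 3
CR | NULL | NULL
DM | NULL | NULL
EZ | NULL | NULL
EZ | NULL | NULL
NULL | 29 | 2
NULL | 35 | NULL
NULL | 58 | 3
NULL | 102 | 2
NULL | 154 | 2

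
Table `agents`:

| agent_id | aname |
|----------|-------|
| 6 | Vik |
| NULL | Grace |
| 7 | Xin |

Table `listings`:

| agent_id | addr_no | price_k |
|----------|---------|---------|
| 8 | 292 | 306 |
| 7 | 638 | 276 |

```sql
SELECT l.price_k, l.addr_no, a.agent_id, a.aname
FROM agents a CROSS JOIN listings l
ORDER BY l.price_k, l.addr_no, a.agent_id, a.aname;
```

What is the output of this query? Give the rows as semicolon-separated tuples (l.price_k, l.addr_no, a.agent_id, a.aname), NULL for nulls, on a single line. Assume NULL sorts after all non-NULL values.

CROSS JOIN pairs every row of `agents` with every row of `listings`: 3 × 2 = 6 rows.
After projecting and ordering:
l.price_k | l.addr_no | a.agent_id | a.aname
276 | 638 | 6 | Vik
276 | 638 | 7 | Xin
276 | 638 | NULL | Grace
306 | 292 | 6 | Vik
306 | 292 | 7 | Xin
306 | 292 | NULL | Grace

(276, 638, 6, Vik); (276, 638, 7, Xin); (276, 638, NULL, Grace); (306, 292, 6, Vik); (306, 292, 7, Xin); (306, 292, NULL, Grace)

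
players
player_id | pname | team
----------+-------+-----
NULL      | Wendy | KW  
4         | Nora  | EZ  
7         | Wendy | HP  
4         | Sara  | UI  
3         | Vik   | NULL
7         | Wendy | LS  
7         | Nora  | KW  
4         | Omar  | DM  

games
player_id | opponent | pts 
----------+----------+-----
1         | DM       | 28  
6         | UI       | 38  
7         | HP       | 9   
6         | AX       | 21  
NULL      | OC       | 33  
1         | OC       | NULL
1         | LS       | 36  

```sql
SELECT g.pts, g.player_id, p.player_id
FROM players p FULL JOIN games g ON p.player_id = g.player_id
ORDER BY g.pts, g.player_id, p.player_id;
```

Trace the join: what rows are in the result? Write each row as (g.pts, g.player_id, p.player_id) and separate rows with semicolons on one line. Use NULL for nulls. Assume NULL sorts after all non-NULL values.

(9, 7, 7); (9, 7, 7); (9, 7, 7); (21, 6, NULL); (28, 1, NULL); (33, NULL, NULL); (36, 1, NULL); (38, 6, NULL); (NULL, 1, NULL); (NULL, NULL, 3); (NULL, NULL, 4); (NULL, NULL, 4); (NULL, NULL, 4); (NULL, NULL, NULL)

FULL OUTER JOIN keeps every row from both sides; unmatched rows get NULL for the other side's columns.
Matching on p.player_id = g.player_id. A NULL in a compared column never satisfies the condition.
- p row (player_id=NULL): no match → kept, g columns NULL.
- p row (player_id=4): no match → kept, g columns NULL.
- p row (player_id=7): matches 1 g row(s) → 1 output row(s).
- p row (player_id=4): no match → kept, g columns NULL.
- p row (player_id=3): no match → kept, g columns NULL.
- p row (player_id=7): matches 1 g row(s) → 1 output row(s).
- p row (player_id=7): matches 1 g row(s) → 1 output row(s).
- p row (player_id=4): no match → kept, g columns NULL.
- 6 row(s) from g found no p partner → padded with NULL.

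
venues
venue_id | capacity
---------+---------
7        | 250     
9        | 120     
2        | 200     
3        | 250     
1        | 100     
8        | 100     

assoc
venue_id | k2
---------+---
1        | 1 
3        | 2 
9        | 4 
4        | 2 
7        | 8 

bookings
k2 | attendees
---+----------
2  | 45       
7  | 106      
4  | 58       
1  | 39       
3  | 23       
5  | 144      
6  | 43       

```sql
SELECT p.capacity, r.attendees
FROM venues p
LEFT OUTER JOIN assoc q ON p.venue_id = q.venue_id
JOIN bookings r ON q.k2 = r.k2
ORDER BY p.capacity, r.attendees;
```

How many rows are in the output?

3

Joins associate left-to-right: venues LEFT JOIN assoc on venue_id gives 6 intermediate row(s).
Then INNER JOIN `bookings r` on k2: keep only rows whose q.k2 appears in r.
Result: 3 row(s).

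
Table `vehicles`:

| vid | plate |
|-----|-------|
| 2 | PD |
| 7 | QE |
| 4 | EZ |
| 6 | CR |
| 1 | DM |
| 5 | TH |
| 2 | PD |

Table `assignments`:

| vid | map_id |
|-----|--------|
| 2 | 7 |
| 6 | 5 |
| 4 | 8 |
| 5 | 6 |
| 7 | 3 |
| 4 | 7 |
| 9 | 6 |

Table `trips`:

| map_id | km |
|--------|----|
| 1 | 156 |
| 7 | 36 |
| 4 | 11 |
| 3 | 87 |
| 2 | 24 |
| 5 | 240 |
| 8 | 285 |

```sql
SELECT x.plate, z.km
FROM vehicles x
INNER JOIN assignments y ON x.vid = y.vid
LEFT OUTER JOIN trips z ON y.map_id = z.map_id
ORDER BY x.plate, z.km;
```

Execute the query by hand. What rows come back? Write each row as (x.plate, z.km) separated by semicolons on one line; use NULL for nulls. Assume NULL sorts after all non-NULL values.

(CR, 240); (EZ, 36); (EZ, 285); (PD, 36); (PD, 36); (QE, 87); (TH, NULL)

Joins associate left-to-right: vehicles INNER JOIN assignments on vid gives 7 intermediate row(s).
Then LEFT JOIN `trips z` on map_id: each of those 7 rows is kept; rows whose y.map_id has no match in z get NULL for z's columns.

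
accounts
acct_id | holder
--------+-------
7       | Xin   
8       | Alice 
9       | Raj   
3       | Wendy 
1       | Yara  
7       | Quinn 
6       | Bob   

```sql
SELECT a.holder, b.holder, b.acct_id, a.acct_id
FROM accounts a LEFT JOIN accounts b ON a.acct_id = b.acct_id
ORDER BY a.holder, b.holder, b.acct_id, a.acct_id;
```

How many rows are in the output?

9

LEFT JOIN keeps every row from `accounts a`; unmatched rows get NULL for `accounts b`'s columns.
Matching on a.acct_id = b.acct_id.
Matched pairs: 9; unmatched a rows kept: 0.
Total: 9 rows.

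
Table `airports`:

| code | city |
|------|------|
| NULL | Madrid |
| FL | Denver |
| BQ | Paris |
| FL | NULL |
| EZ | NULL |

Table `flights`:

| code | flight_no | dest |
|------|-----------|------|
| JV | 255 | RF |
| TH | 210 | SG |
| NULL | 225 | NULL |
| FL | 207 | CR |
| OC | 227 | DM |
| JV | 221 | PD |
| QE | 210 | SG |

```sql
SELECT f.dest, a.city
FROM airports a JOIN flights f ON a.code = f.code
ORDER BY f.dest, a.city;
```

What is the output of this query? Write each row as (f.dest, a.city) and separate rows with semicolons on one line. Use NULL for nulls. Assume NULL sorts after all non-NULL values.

(CR, Denver); (CR, NULL)

INNER JOIN keeps only pairs where the ON condition holds.
Matching on a.code = f.code. A NULL in a compared column never satisfies the condition.
- a (code=NULL) has no partner → excluded.
- a (code=FL) pairs with 1 row(s) of f.
- a (code=BQ) has no partner → excluded.
- a (code=FL) pairs with 1 row(s) of f.
- a (code=EZ) has no partner → excluded.
After projecting and ordering:
f.dest | a.city
CR | Denver
CR | NULL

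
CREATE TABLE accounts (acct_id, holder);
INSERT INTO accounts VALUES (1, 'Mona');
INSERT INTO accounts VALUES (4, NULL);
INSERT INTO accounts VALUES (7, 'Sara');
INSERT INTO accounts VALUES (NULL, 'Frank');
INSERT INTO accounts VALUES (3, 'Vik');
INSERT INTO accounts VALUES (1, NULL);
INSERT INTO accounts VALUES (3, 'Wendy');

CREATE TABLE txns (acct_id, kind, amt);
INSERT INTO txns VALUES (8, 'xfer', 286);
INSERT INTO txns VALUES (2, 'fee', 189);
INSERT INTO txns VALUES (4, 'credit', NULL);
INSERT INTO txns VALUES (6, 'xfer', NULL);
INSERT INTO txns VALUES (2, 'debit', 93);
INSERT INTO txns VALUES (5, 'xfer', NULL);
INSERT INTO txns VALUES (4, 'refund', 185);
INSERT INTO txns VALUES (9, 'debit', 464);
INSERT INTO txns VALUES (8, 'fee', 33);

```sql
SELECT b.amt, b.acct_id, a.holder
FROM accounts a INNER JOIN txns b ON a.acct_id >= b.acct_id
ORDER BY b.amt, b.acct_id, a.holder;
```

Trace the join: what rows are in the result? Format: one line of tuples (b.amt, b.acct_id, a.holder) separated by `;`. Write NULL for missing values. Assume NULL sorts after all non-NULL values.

INNER JOIN keeps only pairs where the ON condition holds.
Matching on a.acct_id >= b.acct_id. A NULL in a compared column never satisfies the condition.
- a[0] acct_id=1 → no match; dropped.
- a[1] acct_id=4 → 4 match(es) in b → 4 row(s).
- a[2] acct_id=7 → 6 match(es) in b → 6 row(s).
- a[3] acct_id=NULL → no match; dropped.
- a[4] acct_id=3 → 2 match(es) in b → 2 row(s).
- a[5] acct_id=1 → no match; dropped.
- a[6] acct_id=3 → 2 match(es) in b → 2 row(s).

(93, 2, Sara); (93, 2, Vik); (93, 2, Wendy); (93, 2, NULL); (185, 4, Sara); (185, 4, NULL); (189, 2, Sara); (189, 2, Vik); (189, 2, Wendy); (189, 2, NULL); (NULL, 4, Sara); (NULL, 4, NULL); (NULL, 5, Sara); (NULL, 6, Sara)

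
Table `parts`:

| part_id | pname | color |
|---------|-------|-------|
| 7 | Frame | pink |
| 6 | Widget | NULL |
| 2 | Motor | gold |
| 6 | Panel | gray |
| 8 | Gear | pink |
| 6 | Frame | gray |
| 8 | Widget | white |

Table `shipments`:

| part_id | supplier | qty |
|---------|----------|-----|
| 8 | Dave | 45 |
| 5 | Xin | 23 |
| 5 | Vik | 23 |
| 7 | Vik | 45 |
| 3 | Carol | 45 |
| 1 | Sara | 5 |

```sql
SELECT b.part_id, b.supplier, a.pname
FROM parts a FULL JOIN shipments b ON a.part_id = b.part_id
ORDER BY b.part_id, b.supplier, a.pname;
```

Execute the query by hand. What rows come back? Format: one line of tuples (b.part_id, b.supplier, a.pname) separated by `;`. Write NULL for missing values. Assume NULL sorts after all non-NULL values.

(1, Sara, NULL); (3, Carol, NULL); (5, Vik, NULL); (5, Xin, NULL); (7, Vik, Frame); (8, Dave, Gear); (8, Dave, Widget); (NULL, NULL, Frame); (NULL, NULL, Motor); (NULL, NULL, Panel); (NULL, NULL, Widget)

FULL OUTER JOIN keeps every row from both sides; unmatched rows get NULL for the other side's columns.
Matching on a.part_id = b.part_id.
- a (part_id=7) pairs with 1 row(s) of b.
- a (part_id=6) has no partner → padded with NULL.
- a (part_id=2) has no partner → padded with NULL.
- a (part_id=6) has no partner → padded with NULL.
- a (part_id=8) pairs with 1 row(s) of b.
- a (part_id=6) has no partner → padded with NULL.
- a (part_id=8) pairs with 1 row(s) of b.
- plus 4 unmatched b row(s), each kept with NULL a columns.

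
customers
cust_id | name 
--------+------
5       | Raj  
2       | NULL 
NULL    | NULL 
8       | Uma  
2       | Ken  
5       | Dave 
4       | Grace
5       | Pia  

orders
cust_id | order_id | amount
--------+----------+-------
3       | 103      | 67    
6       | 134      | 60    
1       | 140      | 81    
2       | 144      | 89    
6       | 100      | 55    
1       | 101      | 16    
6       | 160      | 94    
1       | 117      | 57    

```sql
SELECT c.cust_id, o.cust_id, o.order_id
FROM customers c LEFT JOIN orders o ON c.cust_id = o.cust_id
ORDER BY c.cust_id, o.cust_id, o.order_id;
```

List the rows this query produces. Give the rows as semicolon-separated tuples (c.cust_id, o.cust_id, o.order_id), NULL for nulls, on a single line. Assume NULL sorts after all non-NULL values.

LEFT JOIN keeps every row from `customers`; unmatched rows get NULL for `orders`'s columns.
Matching on c.cust_id = o.cust_id. A NULL in a compared column never satisfies the condition.
Matched pairs: 2; unmatched c rows kept: 6.

(2, 2, 144); (2, 2, 144); (4, NULL, NULL); (5, NULL, NULL); (5, NULL, NULL); (5, NULL, NULL); (8, NULL, NULL); (NULL, NULL, NULL)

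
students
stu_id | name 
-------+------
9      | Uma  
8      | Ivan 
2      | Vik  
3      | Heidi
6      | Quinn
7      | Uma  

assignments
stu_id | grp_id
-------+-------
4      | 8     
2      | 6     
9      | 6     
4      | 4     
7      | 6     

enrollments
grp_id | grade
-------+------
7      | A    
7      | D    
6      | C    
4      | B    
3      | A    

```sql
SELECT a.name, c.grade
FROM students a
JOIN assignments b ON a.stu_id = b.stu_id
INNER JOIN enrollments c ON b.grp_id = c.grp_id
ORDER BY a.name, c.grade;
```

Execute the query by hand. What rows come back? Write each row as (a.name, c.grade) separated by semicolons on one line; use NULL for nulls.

(Uma, C); (Uma, C); (Vik, C)

Evaluate left to right. First `students a INNER JOIN assignments b` on stu_id: 3 row(s).
Then INNER JOIN `enrollments c` on grp_id: keep only rows whose b.grp_id appears in c.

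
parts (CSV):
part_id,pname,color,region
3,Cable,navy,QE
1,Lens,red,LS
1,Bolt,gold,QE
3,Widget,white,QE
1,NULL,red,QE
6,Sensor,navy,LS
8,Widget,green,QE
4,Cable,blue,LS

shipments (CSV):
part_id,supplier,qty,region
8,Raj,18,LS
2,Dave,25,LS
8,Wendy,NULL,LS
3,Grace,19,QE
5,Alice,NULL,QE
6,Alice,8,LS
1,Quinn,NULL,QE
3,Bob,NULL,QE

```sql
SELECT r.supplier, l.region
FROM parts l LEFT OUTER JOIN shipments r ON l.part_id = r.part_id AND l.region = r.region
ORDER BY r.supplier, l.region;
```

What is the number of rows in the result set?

10

LEFT JOIN keeps every row from `parts`; unmatched rows get NULL for `shipments`'s columns.
Matching on l.part_id = r.part_id AND l.region = r.region.
- part_id=3, region=QE: 2 matching r row(s), so 2 row(s) emitted.
- part_id=1, region=LS: no r row matches, row kept with r columns NULL.
- part_id=1, region=QE: 1 matching r row(s), so 1 row(s) emitted.
- part_id=3, region=QE: 2 matching r row(s), so 2 row(s) emitted.
- part_id=1, region=QE: 1 matching r row(s), so 1 row(s) emitted.
- part_id=6, region=LS: 1 matching r row(s), so 1 row(s) emitted.
- part_id=8, region=QE: no r row matches, row kept with r columns NULL.
- part_id=4, region=LS: no r row matches, row kept with r columns NULL.
Total: 7 matched + 3 padded = 10 rows.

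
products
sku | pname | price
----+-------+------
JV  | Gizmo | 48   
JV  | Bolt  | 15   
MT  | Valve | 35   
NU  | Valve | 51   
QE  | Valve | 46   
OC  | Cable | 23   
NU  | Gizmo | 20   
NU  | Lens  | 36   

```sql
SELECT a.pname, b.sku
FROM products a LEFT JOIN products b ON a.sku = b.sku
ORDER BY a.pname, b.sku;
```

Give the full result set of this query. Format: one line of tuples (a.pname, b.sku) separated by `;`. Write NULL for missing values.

LEFT JOIN keeps every row from `products a`; unmatched rows get NULL for `products b`'s columns.
Matching on a.sku = b.sku.
- a (sku=JV) pairs with 2 row(s) of b.
- a (sku=JV) pairs with 2 row(s) of b.
- a (sku=MT) pairs with 1 row(s) of b.
- a (sku=NU) pairs with 3 row(s) of b.
- a (sku=QE) pairs with 1 row(s) of b.
- a (sku=OC) pairs with 1 row(s) of b.
- a (sku=NU) pairs with 3 row(s) of b.
- a (sku=NU) pairs with 3 row(s) of b.

(Bolt, JV); (Bolt, JV); (Cable, OC); (Gizmo, JV); (Gizmo, JV); (Gizmo, NU); (Gizmo, NU); (Gizmo, NU); (Lens, NU); (Lens, NU); (Lens, NU); (Valve, MT); (Valve, NU); (Valve, NU); (Valve, NU); (Valve, QE)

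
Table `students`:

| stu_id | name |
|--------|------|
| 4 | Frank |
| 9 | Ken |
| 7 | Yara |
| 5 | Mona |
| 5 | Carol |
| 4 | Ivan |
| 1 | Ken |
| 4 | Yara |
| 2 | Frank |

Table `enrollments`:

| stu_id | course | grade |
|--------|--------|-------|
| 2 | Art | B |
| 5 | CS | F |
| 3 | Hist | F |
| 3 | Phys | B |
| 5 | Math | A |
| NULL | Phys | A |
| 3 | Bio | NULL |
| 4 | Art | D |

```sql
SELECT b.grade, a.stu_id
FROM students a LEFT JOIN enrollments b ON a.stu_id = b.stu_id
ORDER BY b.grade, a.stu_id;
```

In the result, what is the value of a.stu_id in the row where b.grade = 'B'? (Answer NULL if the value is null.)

2

LEFT JOIN keeps every row from `students`; unmatched rows get NULL for `enrollments`'s columns.
Matching on a.stu_id = b.stu_id. A NULL in a compared column never satisfies the condition.
Matched pairs: 8; unmatched a rows kept: 3.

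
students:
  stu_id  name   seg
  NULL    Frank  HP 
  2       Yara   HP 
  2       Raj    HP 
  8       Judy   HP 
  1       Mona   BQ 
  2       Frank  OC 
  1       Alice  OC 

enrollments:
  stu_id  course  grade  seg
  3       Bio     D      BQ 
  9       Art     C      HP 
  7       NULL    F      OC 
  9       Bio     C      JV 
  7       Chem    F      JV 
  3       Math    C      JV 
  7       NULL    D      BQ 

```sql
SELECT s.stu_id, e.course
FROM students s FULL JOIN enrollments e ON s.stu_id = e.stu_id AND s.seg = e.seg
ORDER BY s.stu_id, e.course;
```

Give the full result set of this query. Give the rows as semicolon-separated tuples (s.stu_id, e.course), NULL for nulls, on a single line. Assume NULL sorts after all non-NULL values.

(1, NULL); (1, NULL); (2, NULL); (2, NULL); (2, NULL); (8, NULL); (NULL, Art); (NULL, Bio); (NULL, Bio); (NULL, Chem); (NULL, Math); (NULL, NULL); (NULL, NULL); (NULL, NULL)

FULL OUTER JOIN keeps every row from both sides; unmatched rows get NULL for the other side's columns.
Matching on s.stu_id = e.stu_id AND s.seg = e.seg. A NULL in a compared column never satisfies the condition.
Matched pairs: 0; unmatched s rows kept: 7; unmatched e rows kept: 7.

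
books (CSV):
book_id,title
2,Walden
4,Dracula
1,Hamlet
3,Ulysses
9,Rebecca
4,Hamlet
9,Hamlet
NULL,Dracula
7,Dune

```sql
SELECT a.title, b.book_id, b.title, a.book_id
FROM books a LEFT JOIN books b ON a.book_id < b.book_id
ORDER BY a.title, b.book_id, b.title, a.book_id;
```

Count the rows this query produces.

29

LEFT JOIN keeps every row from `books a`; unmatched rows get NULL for `books b`'s columns.
Matching on a.book_id < b.book_id. A NULL in a compared column never satisfies the condition.
Matched pairs: 26; unmatched a rows kept: 3.
Total: 26 matched + 3 padded = 29 rows.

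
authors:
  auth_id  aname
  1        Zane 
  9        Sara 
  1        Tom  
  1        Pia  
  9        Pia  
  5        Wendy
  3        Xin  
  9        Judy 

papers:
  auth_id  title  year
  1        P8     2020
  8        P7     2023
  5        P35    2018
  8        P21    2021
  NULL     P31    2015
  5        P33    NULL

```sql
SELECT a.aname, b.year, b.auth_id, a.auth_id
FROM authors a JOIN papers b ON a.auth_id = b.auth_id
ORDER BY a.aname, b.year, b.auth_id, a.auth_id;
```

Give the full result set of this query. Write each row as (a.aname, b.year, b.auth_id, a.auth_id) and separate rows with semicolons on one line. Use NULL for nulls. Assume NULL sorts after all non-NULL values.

INNER JOIN keeps only pairs where the ON condition holds.
Matching on a.auth_id = b.auth_id. A NULL in a compared column never satisfies the condition.
- auth_id=1: 1 matching b row(s), so 1 row(s) emitted.
- auth_id=9: no matching b row, dropped.
- auth_id=1: 1 matching b row(s), so 1 row(s) emitted.
- auth_id=1: 1 matching b row(s), so 1 row(s) emitted.
- auth_id=9: no matching b row, dropped.
- auth_id=5: 2 matching b row(s), so 2 row(s) emitted.
- auth_id=3: no matching b row, dropped.
- auth_id=9: no matching b row, dropped.
After projecting and ordering:
a.aname | b.year | b.auth_id | a.auth_id
Pia | 2020 | 1 | 1
Tom | 2020 | 1 | 1
Wendy | 2018 | 5 | 5
Wendy | NULL | 5 | 5
Zane | 2020 | 1 | 1

(Pia, 2020, 1, 1); (Tom, 2020, 1, 1); (Wendy, 2018, 5, 5); (Wendy, NULL, 5, 5); (Zane, 2020, 1, 1)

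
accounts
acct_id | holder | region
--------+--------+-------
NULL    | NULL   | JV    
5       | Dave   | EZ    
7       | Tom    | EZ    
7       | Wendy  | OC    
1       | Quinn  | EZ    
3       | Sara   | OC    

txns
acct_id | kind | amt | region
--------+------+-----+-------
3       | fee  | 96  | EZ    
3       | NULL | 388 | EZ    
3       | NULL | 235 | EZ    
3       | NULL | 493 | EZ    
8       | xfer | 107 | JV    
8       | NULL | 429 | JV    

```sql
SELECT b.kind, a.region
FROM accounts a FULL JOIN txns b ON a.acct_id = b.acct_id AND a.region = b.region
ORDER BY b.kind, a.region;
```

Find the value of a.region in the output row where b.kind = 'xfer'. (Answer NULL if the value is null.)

NULL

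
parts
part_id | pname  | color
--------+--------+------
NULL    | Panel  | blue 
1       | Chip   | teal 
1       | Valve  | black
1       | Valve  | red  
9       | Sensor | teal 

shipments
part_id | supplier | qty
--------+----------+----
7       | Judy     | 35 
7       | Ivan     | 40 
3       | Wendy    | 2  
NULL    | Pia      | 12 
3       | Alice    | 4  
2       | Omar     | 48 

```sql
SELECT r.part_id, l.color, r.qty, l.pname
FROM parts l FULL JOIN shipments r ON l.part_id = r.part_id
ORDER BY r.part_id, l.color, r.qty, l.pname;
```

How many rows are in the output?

11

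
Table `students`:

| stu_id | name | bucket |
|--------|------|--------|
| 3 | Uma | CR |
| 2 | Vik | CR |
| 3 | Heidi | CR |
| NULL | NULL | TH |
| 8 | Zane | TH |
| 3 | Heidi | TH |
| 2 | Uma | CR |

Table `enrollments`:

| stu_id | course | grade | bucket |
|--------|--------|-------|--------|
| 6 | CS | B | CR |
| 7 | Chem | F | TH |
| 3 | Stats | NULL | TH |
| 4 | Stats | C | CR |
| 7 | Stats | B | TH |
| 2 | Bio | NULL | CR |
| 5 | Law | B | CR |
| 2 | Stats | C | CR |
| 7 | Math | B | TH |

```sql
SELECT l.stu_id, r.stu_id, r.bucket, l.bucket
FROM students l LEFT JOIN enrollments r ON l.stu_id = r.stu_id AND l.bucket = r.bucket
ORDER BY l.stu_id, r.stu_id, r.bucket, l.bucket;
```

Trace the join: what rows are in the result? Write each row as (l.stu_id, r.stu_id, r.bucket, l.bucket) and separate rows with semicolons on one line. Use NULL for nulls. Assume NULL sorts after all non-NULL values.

LEFT JOIN keeps every row from `students`; unmatched rows get NULL for `enrollments`'s columns.
Matching on l.stu_id = r.stu_id AND l.bucket = r.bucket. A NULL in a compared column never satisfies the condition.
- l (stu_id=3, bucket=CR) has no partner → padded with NULL.
- l (stu_id=2, bucket=CR) pairs with 2 row(s) of r.
- l (stu_id=3, bucket=CR) has no partner → padded with NULL.
- l (stu_id=NULL, bucket=TH) has no partner → padded with NULL.
- l (stu_id=8, bucket=TH) has no partner → padded with NULL.
- l (stu_id=3, bucket=TH) pairs with 1 row(s) of r.
- l (stu_id=2, bucket=CR) pairs with 2 row(s) of r.
After projecting and ordering:
l.stu_id | r.stu_id | r.bucket | l.bucket
2 | 2 | CR | CR
2 | 2 | CR | CR
2 | 2 | CR | CR
2 | 2 | CR | CR
3 | 3 | TH | TH
3 | NULL | NULL | CR
3 | NULL | NULL | CR
8 | NULL | NULL | TH
NULL | NULL | NULL | TH

(2, 2, CR, CR); (2, 2, CR, CR); (2, 2, CR, CR); (2, 2, CR, CR); (3, 3, TH, TH); (3, NULL, NULL, CR); (3, NULL, NULL, CR); (8, NULL, NULL, TH); (NULL, NULL, NULL, TH)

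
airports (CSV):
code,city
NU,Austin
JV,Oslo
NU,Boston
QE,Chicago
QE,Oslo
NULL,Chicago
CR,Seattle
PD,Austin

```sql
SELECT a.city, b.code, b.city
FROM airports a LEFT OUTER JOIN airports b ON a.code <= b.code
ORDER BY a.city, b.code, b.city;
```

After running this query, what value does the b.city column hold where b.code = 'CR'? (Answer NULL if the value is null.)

Seattle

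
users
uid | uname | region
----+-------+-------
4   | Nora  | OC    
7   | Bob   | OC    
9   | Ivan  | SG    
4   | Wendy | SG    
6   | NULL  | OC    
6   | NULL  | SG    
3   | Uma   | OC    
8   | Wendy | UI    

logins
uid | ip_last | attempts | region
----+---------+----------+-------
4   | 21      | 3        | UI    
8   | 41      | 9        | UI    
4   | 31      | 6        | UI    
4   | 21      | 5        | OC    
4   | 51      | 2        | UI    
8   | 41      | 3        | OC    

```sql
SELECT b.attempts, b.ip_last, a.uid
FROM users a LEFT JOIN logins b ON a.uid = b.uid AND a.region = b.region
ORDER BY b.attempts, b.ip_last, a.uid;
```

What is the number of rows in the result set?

8

LEFT JOIN keeps every row from `users`; unmatched rows get NULL for `logins`'s columns.
Matching on a.uid = b.uid AND a.region = b.region.
Matched pairs: 2; unmatched a rows kept: 6.
Total: 2 matched + 6 padded = 8 rows.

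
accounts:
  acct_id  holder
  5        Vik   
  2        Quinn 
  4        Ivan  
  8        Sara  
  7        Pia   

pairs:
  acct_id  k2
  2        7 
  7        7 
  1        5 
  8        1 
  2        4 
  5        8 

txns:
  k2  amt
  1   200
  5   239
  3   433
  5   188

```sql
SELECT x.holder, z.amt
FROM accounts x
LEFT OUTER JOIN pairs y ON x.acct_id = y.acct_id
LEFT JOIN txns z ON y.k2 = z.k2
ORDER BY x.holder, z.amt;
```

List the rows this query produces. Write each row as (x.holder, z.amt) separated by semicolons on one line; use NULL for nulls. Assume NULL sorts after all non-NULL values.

(Ivan, NULL); (Pia, NULL); (Quinn, NULL); (Quinn, NULL); (Sara, 200); (Vik, NULL)

Joins associate left-to-right: accounts LEFT JOIN pairs on acct_id gives 6 intermediate row(s).
Then LEFT JOIN `txns z` on k2: each of those 6 rows is kept; rows whose y.k2 has no match in z get NULL for z's columns.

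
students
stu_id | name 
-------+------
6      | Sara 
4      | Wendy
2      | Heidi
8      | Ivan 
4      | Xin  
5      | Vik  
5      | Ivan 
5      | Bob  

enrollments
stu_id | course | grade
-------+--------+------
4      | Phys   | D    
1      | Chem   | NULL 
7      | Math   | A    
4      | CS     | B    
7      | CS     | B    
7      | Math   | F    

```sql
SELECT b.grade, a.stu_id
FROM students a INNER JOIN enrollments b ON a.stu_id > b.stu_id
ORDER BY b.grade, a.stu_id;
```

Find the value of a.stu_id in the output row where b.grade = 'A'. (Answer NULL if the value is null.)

8

INNER JOIN keeps only pairs where the ON condition holds.
Matching on a.stu_id > b.stu_id.
Matched pairs: 21.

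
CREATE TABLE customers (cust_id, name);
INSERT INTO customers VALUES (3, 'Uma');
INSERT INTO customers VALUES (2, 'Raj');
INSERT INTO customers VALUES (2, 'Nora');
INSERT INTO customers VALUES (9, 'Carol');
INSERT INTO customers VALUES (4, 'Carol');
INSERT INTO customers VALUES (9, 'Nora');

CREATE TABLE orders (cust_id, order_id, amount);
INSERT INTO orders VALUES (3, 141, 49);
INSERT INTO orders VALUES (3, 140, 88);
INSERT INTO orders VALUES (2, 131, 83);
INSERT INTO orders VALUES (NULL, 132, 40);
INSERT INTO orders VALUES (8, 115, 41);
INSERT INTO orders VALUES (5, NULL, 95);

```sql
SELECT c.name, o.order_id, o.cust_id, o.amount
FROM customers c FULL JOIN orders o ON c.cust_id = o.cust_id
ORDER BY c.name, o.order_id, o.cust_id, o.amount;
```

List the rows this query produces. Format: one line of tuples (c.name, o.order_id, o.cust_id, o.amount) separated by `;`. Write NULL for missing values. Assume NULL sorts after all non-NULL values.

(Carol, NULL, NULL, NULL); (Carol, NULL, NULL, NULL); (Nora, 131, 2, 83); (Nora, NULL, NULL, NULL); (Raj, 131, 2, 83); (Uma, 140, 3, 88); (Uma, 141, 3, 49); (NULL, 115, 8, 41); (NULL, 132, NULL, 40); (NULL, NULL, 5, 95)

FULL OUTER JOIN keeps every row from both sides; unmatched rows get NULL for the other side's columns.
Matching on c.cust_id = o.cust_id. A NULL in a compared column never satisfies the condition.
Matched pairs: 4; unmatched c rows kept: 3; unmatched o rows kept: 3.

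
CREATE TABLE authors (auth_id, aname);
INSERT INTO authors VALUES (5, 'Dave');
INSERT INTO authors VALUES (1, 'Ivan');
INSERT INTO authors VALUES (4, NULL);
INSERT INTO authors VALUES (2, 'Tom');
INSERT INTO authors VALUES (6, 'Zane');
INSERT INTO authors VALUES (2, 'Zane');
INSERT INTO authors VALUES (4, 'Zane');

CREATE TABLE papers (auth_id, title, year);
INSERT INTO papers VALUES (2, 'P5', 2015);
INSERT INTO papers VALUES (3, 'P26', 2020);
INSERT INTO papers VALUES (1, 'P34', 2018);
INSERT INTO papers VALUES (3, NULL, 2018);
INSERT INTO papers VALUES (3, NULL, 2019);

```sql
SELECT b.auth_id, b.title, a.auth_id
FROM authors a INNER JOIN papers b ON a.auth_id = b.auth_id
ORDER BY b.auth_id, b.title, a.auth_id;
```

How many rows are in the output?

INNER JOIN keeps only pairs where the ON condition holds.
Matching on a.auth_id = b.auth_id.
- auth_id=5: no matching b row, dropped.
- auth_id=1: 1 matching b row(s), so 1 row(s) emitted.
- auth_id=4: no matching b row, dropped.
- auth_id=2: 1 matching b row(s), so 1 row(s) emitted.
- auth_id=6: no matching b row, dropped.
- auth_id=2: 1 matching b row(s), so 1 row(s) emitted.
- auth_id=4: no matching b row, dropped.
Total: 3 rows.

3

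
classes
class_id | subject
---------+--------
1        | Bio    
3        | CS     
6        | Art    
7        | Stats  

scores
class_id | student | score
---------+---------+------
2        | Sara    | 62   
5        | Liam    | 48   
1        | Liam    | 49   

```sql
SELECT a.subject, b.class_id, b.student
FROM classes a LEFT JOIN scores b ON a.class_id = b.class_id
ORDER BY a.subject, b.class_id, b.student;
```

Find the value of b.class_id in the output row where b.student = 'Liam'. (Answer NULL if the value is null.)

1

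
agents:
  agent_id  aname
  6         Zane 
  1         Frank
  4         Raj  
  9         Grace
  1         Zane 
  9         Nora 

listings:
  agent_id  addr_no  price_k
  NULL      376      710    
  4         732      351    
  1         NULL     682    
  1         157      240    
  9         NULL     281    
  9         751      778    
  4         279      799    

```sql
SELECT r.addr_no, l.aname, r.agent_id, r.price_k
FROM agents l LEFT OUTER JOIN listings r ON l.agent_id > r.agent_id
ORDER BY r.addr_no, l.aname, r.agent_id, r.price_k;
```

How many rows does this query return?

LEFT JOIN keeps every row from `agents`; unmatched rows get NULL for `listings`'s columns.
Matching on l.agent_id > r.agent_id. A NULL in a compared column never satisfies the condition.
Matched pairs: 14; unmatched l rows kept: 2.
Total: 14 matched + 2 padded = 16 rows.

16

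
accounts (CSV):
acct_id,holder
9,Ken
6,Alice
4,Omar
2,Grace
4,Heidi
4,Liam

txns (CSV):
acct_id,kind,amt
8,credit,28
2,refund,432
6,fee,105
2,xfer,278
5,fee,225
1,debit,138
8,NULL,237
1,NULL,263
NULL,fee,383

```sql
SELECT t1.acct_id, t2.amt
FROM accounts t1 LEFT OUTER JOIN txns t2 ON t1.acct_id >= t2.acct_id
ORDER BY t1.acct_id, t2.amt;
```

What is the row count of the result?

30

LEFT JOIN keeps every row from `accounts`; unmatched rows get NULL for `txns`'s columns.
Matching on t1.acct_id >= t2.acct_id. A NULL in a compared column never satisfies the condition.
Matched pairs: 30; unmatched t1 rows kept: 0.
Total: 30 rows.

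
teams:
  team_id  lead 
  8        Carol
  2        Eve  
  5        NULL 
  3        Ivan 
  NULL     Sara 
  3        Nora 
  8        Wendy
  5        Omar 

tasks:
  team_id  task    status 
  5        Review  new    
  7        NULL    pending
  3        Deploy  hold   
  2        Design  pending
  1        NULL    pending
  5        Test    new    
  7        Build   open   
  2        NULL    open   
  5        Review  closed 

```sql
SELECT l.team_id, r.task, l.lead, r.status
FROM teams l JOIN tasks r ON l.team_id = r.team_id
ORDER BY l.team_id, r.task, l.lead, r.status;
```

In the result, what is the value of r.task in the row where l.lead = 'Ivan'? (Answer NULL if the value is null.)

Deploy

INNER JOIN keeps only pairs where the ON condition holds.
Matching on l.team_id = r.team_id. A NULL in a compared column never satisfies the condition.
Matched pairs: 10.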